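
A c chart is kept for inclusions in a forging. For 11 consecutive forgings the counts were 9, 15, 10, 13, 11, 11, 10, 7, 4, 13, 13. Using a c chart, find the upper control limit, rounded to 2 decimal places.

c̄ = (9 + 15 + 10 + 13 + 11 + 11 + 10 + 7 + 4 + 13 + 13) / 11 = 116 / 11 = 10.5455
UCL = c̄ + 3√c̄ = 10.5455 + 3 × √10.5455 = 10.5455 + 3 × 3.2474 = 20.2876

20.29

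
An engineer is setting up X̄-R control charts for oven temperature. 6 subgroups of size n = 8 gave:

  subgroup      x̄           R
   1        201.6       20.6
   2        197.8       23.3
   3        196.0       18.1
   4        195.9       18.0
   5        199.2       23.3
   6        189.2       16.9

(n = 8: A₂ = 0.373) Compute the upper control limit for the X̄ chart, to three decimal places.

204.089

X̄̄ = (201.6 + 197.8 + 196.0 + 195.9 + 199.2 + 189.2) / 6 = 1179.7000 / 6 = 196.6167
R̄ = (20.6 + 23.3 + 18.1 + 18.0 + 23.3 + 16.9) / 6 = 120.2000 / 6 = 20.0333
UCL = X̄̄ + A₂·R̄ = 196.6167 + 0.373 × 20.0333 = 204.0891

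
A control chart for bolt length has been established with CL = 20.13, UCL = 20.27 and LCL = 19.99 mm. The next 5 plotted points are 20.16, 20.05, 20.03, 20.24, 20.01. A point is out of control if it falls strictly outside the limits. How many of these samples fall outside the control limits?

0

All 5 points lie within [19.99, 20.27].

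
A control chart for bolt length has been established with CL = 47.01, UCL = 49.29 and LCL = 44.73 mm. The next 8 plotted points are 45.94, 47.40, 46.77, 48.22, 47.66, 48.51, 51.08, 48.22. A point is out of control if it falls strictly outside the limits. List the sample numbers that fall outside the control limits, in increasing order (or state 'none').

7

Compare each point to [44.73, 49.29]: sample 7 = 51.08 > UCL.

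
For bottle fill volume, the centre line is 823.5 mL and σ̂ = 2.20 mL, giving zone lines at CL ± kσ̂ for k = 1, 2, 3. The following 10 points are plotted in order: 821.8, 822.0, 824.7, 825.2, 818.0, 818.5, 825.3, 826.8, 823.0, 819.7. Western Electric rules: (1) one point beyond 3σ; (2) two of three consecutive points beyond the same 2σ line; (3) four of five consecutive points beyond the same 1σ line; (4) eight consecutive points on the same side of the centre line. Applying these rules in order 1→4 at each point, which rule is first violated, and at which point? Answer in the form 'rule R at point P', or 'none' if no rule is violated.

Zone of each point (C = within 1σ̂, B = 1σ̂–2σ̂, A = 2σ̂–3σ̂, * = beyond 3σ̂; sign = side of CL): 1:-C, 2:-C, 3:+C, 4:+C, 5:-A, 6:-A, 7:+C, 8:+B, 9:-C, 10:-B
Rule 2 (two of three consecutive points beyond the same 2σ limit) is satisfied at point 6.

rule 2 at point 6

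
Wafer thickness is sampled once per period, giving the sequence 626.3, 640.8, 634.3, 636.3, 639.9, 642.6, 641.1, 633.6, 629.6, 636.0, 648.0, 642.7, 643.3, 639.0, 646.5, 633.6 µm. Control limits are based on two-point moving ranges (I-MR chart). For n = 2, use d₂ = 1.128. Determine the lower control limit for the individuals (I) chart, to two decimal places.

X̄ = (626.3 + 640.8 + 634.3 + 636.3 + 639.9 + 642.6 + 641.1 + 633.6 + 629.6 + 636.0 + 648.0 + 642.7 + 643.3 + 639.0 + 646.5 + 633.6) / 16 = 638.3500
Moving ranges: 14.5, 6.5, 2.0, 3.6, 2.7, 1.5, 7.5, 4.0, 6.4, 12.0, 5.3, 0.6, 4.3, 7.5, 12.9; M̄R̄ = 91.3000 / 15 = 6.0867
LCL = X̄ − 3·M̄R̄/d₂ = 638.3500 − 3 × 6.0867 / 1.128 = 622.1621

622.16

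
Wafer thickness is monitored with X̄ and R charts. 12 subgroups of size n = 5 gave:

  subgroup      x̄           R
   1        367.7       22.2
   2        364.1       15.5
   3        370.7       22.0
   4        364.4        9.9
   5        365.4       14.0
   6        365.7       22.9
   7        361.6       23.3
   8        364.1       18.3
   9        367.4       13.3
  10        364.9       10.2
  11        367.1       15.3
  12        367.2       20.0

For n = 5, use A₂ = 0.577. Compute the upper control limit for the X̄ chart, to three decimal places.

X̄̄ = (367.7 + 364.1 + 370.7 + 364.4 + 365.4 + 365.7 + 361.6 + 364.1 + 367.4 + 364.9 + 367.1 + 367.2) / 12 = 4390.3000 / 12 = 365.8583
R̄ = (22.2 + 15.5 + 22.0 + 9.9 + 14.0 + 22.9 + 23.3 + 18.3 + 13.3 + 10.2 + 15.3 + 20.0) / 12 = 206.9000 / 12 = 17.2417
UCL = X̄̄ + A₂·R̄ = 365.8583 + 0.577 × 17.2417 = 375.8068

375.807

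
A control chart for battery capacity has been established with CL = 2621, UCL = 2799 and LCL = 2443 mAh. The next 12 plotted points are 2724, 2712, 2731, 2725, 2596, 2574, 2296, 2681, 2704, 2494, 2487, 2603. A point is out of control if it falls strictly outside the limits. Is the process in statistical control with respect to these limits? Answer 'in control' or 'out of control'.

out of control

Compare each point to [2443, 2799]: sample 7 = 2296 < LCL.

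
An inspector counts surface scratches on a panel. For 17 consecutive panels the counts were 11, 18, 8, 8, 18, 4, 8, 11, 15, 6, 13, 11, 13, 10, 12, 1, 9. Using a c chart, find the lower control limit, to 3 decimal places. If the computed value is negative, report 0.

c̄ = (11 + 18 + 8 + 8 + 18 + 4 + 8 + 11 + 15 + 6 + 13 + 11 + 13 + 10 + 12 + 1 + 9) / 17 = 176 / 17 = 10.3529
LCL = c̄ − 3√c̄ = 10.3529 − 3 × 3.2176 = 0.7001

0.700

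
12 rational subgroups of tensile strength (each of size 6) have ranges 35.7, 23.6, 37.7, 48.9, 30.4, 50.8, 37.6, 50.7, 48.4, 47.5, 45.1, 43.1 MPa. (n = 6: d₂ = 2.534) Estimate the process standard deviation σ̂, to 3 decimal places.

R̄ = (35.7 + 23.6 + 37.7 + 48.9 + 30.4 + 50.8 + 37.6 + 50.7 + 48.4 + 47.5 + 45.1 + 43.1) / 12 = 41.6250
σ̂ = R̄ / d₂ = 41.6250 / 2.534 = 16.4266

16.427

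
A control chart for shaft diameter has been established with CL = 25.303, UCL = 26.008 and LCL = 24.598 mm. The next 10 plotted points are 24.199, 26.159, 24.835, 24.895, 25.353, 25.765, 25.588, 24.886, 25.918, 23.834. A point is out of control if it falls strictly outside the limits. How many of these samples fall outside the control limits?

Compare each point to [24.598, 26.008]: sample 1 = 24.199 < LCL; sample 2 = 26.159 > UCL; sample 10 = 23.834 < LCL.

3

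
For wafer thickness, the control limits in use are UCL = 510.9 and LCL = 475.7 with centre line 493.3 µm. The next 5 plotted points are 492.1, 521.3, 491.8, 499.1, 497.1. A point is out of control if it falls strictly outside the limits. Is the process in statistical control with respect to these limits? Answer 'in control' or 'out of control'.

out of control

Compare each point to [475.7, 510.9]: sample 2 = 521.3 > UCL.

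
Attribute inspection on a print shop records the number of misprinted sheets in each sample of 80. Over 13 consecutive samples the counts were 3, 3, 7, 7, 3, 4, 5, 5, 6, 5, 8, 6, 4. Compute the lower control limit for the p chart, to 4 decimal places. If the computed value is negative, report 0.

p̄ = Σdᵢ / (k·n) = 66 / (13 × 80) = 0.06346
LCL = p̄ − 3·√(p̄(1−p̄)/n) = 0.06346 − 3 × 0.02726 = -0.01831 → 0 (negative, so LCL = 0)

0.0000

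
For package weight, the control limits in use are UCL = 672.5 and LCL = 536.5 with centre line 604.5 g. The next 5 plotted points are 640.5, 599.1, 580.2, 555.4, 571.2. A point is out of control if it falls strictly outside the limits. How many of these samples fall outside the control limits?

0

All 5 points lie within [536.5, 672.5].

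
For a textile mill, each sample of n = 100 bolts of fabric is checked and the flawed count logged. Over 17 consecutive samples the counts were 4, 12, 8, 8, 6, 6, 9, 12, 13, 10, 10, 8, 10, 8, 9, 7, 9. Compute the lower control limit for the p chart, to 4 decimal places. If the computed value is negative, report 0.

p̄ = Σdᵢ / (k·n) = 149 / (17 × 100) = 0.08765
LCL = p̄ − 3·√(p̄(1−p̄)/n) = 0.08765 − 3 × 0.02828 = 0.00281

0.0028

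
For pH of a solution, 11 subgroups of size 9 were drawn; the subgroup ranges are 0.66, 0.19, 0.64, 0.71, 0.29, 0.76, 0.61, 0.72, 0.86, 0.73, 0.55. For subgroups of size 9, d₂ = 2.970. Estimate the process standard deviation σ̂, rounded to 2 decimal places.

R̄ = (0.66 + 0.19 + 0.64 + 0.71 + 0.29 + 0.76 + 0.61 + 0.72 + 0.86 + 0.73 + 0.55) / 11 = 0.6109
σ̂ = R̄ / d₂ = 0.6109 / 2.970 = 0.2057

0.21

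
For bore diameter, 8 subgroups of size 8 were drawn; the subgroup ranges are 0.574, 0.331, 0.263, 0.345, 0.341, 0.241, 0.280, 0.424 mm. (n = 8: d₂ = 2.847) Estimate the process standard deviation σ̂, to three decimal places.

R̄ = (0.574 + 0.331 + 0.263 + 0.345 + 0.341 + 0.241 + 0.280 + 0.424) / 8 = 0.3499
σ̂ = R̄ / d₂ = 0.3499 / 2.847 = 0.1229

0.123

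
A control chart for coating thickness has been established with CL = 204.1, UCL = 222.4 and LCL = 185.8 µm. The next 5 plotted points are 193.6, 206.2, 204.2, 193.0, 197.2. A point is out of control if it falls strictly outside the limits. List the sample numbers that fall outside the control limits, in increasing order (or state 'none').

All 5 points lie within [185.8, 222.4].

none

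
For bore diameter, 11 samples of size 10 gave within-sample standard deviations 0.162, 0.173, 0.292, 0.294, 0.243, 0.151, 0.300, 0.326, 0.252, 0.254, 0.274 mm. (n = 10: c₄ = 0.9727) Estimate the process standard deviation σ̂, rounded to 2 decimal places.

s̄ = (0.162 + 0.173 + 0.292 + 0.294 + 0.243 + 0.151 + 0.300 + 0.326 + 0.252 + 0.254 + 0.274) / 11 = 0.2474
σ̂ = s̄ / c₄ = 0.2474 / 0.9727 = 0.2543

0.25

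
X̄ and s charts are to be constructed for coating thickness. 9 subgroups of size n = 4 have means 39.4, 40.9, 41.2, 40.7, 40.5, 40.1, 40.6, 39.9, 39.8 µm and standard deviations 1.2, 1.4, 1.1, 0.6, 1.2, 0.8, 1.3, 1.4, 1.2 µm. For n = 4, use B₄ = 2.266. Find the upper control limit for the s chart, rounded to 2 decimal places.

2.57

s̄ = (1.2 + 1.4 + 1.1 + 0.6 + 1.2 + 0.8 + 1.3 + 1.4 + 1.2) / 9 = 1.1333
UCL_s = B₄·s̄ = 2.266 × 1.1333 = 2.5681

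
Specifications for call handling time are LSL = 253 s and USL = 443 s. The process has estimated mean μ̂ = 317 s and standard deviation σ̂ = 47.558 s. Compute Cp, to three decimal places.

0.666

Cp = (USL − LSL) / (6σ̂) = (443 − 253) / (6 × 47.558) = 190.0000 / 285.3480 = 0.6659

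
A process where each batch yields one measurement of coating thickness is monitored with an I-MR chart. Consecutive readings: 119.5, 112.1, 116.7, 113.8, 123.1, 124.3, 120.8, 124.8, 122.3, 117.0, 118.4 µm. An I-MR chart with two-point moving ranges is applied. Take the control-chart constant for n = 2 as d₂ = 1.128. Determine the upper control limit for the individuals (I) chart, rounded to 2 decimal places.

X̄ = (119.5 + 112.1 + 116.7 + 113.8 + 123.1 + 124.3 + 120.8 + 124.8 + 122.3 + 117.0 + 118.4) / 11 = 119.3455
Moving ranges: 7.4, 4.6, 2.9, 9.3, 1.2, 3.5, 4.0, 2.5, 5.3, 1.4; M̄R̄ = 42.1000 / 10 = 4.2100
UCL = X̄ + 3·M̄R̄/d₂ = 119.3455 + 3 × 4.2100 / 1.128 = 130.5423

130.54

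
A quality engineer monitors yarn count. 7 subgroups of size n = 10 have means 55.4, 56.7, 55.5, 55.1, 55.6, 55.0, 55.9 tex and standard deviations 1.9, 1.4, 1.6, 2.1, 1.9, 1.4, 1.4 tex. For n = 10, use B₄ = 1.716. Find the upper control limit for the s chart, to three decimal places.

s̄ = (1.9 + 1.4 + 1.6 + 2.1 + 1.9 + 1.4 + 1.4) / 7 = 1.6714
UCL_s = B₄·s̄ = 1.716 × 1.6714 = 2.8682

2.868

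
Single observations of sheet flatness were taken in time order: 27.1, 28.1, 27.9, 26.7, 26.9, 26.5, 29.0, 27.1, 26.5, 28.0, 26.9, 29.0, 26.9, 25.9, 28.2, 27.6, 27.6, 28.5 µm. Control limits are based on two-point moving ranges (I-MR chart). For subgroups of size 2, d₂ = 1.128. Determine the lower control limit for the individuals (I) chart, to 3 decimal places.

24.400

X̄ = (27.1 + 28.1 + 27.9 + 26.7 + 26.9 + 26.5 + 29.0 + 27.1 + 26.5 + 28.0 + 26.9 + 29.0 + 26.9 + 25.9 + 28.2 + 27.6 + 27.6 + 28.5) / 18 = 27.4667
Moving ranges: 1.0, 0.2, 1.2, 0.2, 0.4, 2.5, 1.9, 0.6, 1.5, 1.1, 2.1, 2.1, 1.0, 2.3, 0.6, 0.0, 0.9; M̄R̄ = 19.6000 / 17 = 1.1529
LCL = X̄ − 3·M̄R̄/d₂ = 27.4667 − 3 × 1.1529 / 1.128 = 24.4003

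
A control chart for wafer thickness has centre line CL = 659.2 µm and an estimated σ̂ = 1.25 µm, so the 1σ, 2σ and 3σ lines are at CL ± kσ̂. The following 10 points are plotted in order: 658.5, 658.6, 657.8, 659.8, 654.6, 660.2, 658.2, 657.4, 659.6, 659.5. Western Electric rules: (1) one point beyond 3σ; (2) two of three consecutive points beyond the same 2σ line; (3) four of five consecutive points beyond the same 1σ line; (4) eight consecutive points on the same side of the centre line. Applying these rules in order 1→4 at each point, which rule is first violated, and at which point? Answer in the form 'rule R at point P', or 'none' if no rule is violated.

Zone of each point (C = within 1σ̂, B = 1σ̂–2σ̂, A = 2σ̂–3σ̂, * = beyond 3σ̂; sign = side of CL): 1:-C, 2:-C, 3:-B, 4:+C, 5:-*, 6:+C, 7:-C, 8:-B, 9:+C, 10:+C
Rule 1 (one point beyond the 3σ limits) is satisfied at point 5.

rule 1 at point 5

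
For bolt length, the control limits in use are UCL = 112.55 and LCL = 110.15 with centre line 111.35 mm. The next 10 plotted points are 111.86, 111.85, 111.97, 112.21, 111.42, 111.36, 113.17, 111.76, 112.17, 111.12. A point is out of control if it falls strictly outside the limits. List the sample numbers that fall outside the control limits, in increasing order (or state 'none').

7

Compare each point to [110.15, 112.55]: sample 7 = 113.17 > UCL.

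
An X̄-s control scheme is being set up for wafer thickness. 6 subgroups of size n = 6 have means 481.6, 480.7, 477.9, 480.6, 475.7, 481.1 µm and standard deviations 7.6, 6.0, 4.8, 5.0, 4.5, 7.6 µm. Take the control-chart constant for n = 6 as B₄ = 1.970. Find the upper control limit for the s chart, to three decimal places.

s̄ = (7.6 + 6.0 + 4.8 + 5.0 + 4.5 + 7.6) / 6 = 5.9167
UCL_s = B₄·s̄ = 1.970 × 5.9167 = 11.6558

11.656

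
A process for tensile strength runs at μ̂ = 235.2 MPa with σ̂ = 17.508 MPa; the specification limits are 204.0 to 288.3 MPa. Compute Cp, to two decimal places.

Cp = (USL − LSL) / (6σ̂) = (288.3 − 204.0) / (6 × 17.508) = 84.3000 / 105.0480 = 0.8025

0.80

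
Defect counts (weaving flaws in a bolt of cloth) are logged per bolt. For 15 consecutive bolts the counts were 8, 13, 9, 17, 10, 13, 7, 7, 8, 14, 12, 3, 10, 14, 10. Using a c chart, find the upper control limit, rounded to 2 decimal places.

c̄ = (8 + 13 + 9 + 17 + 10 + 13 + 7 + 7 + 8 + 14 + 12 + 3 + 10 + 14 + 10) / 15 = 155 / 15 = 10.3333
UCL = c̄ + 3√c̄ = 10.3333 + 3 × √10.3333 = 10.3333 + 3 × 3.2146 = 19.9770

19.98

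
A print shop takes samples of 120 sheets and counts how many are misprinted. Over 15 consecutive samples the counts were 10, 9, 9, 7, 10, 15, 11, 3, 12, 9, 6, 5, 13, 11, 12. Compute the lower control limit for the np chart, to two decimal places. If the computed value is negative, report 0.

0.61

p̄ = Σdᵢ / (k·n) = 142 / (15 × 120) = 0.07889
LCL = np̄ − 3·√(np̄(1−p̄)) = 9.4667 − 3 × 2.9529 = 0.6078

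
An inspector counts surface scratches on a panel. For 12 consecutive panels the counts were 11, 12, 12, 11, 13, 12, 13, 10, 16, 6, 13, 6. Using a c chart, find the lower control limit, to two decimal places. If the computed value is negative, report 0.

1.19

c̄ = (11 + 12 + 12 + 11 + 13 + 12 + 13 + 10 + 16 + 6 + 13 + 6) / 12 = 135 / 12 = 11.2500
LCL = c̄ − 3√c̄ = 11.2500 − 3 × 3.3541 = 1.1877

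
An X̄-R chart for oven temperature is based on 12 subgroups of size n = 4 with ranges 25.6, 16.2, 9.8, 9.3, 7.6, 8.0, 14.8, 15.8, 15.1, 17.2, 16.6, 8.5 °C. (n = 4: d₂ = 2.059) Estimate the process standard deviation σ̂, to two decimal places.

R̄ = (25.6 + 16.2 + 9.8 + 9.3 + 7.6 + 8.0 + 14.8 + 15.8 + 15.1 + 17.2 + 16.6 + 8.5) / 12 = 13.7083
σ̂ = R̄ / d₂ = 13.7083 / 2.059 = 6.6578

6.66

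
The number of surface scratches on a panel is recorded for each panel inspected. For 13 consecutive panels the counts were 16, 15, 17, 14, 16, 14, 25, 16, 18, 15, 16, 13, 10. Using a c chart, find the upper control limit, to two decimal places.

27.68

c̄ = (16 + 15 + 17 + 14 + 16 + 14 + 25 + 16 + 18 + 15 + 16 + 13 + 10) / 13 = 205 / 13 = 15.7692
UCL = c̄ + 3√c̄ = 15.7692 + 3 × √15.7692 = 15.7692 + 3 × 3.9710 = 27.6824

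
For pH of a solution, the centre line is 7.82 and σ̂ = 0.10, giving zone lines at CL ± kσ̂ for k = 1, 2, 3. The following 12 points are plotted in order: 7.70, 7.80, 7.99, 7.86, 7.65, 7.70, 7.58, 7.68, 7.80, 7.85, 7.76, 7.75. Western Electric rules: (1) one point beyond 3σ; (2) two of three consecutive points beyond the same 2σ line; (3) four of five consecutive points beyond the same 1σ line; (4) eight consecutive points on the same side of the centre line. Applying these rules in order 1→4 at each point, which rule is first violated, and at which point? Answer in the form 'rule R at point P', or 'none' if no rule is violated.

rule 3 at point 8

Zone of each point (C = within 1σ̂, B = 1σ̂–2σ̂, A = 2σ̂–3σ̂, * = beyond 3σ̂; sign = side of CL): 1:-B, 2:-C, 3:+B, 4:+C, 5:-B, 6:-B, 7:-A, 8:-B, 9:-C, 10:+C, 11:-C, 12:-C
Rule 3 (four of five consecutive points beyond the same 1σ limit) is satisfied at point 8.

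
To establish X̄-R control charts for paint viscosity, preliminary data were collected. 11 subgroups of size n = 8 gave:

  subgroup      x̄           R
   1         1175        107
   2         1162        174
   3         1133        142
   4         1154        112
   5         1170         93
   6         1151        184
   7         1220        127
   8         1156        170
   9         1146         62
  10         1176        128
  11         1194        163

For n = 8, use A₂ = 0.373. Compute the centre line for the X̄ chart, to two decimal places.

1167.00

X̄̄ = (1175 + 1162 + 1133 + 1154 + 1170 + 1151 + 1220 + 1156 + 1146 + 1176 + 1194) / 11 = 12837.0000 / 11 = 1167.0000
CL = X̄̄ = 1167.0000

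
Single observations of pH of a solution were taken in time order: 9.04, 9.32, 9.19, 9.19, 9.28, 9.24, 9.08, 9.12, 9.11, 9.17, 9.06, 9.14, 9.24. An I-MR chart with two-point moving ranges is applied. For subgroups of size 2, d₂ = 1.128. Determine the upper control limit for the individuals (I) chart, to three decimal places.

9.411

X̄ = (9.04 + 9.32 + 9.19 + 9.19 + 9.28 + 9.24 + 9.08 + 9.12 + 9.11 + 9.17 + 9.06 + 9.14 + 9.24) / 13 = 9.1677
Moving ranges: 0.28, 0.13, 0.00, 0.09, 0.04, 0.16, 0.04, 0.01, 0.06, 0.11, 0.08, 0.10; M̄R̄ = 1.1000 / 12 = 0.0917
UCL = X̄ + 3·M̄R̄/d₂ = 9.1677 + 3 × 0.0917 / 1.128 = 9.4115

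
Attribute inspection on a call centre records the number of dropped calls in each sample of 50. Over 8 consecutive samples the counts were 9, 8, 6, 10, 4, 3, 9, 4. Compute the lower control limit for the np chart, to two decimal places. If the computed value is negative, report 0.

0.00

p̄ = Σdᵢ / (k·n) = 53 / (8 × 50) = 0.13250
LCL = np̄ − 3·√(np̄(1−p̄)) = 6.6250 − 3 × 2.3973 = -0.5670 → 0 (negative, so LCL = 0)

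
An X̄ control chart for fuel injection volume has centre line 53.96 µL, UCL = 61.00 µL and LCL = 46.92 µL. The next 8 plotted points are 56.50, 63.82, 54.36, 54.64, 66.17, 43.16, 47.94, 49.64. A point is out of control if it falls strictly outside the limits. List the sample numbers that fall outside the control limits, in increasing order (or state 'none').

Compare each point to [46.92, 61.00]: sample 2 = 63.82 > UCL; sample 5 = 66.17 > UCL; sample 6 = 43.16 < LCL.

2, 5, 6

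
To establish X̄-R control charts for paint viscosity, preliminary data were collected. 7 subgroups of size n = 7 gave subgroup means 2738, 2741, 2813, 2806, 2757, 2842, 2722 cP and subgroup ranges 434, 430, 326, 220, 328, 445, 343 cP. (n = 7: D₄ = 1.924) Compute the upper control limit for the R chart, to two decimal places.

R̄ = (434 + 430 + 326 + 220 + 328 + 445 + 343) / 7 = 2526.0000 / 7 = 360.8571
UCL_R = D₄·R̄ = 1.924 × 360.8571 = 694.2891

694.29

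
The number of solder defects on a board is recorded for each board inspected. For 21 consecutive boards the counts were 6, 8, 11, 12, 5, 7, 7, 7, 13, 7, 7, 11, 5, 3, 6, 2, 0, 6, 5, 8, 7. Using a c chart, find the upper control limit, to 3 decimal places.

c̄ = (6 + 8 + 11 + 12 + 5 + 7 + 7 + 7 + 13 + 7 + 7 + 11 + 5 + 3 + 6 + 2 + 0 + 6 + 5 + 8 + 7) / 21 = 143 / 21 = 6.8095
UCL = c̄ + 3√c̄ = 6.8095 + 3 × √6.8095 = 6.8095 + 3 × 2.6095 = 14.6380

14.638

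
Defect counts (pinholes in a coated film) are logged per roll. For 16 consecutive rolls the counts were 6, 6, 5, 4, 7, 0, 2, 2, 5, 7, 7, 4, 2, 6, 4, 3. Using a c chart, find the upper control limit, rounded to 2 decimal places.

10.65

c̄ = (6 + 6 + 5 + 4 + 7 + 0 + 2 + 2 + 5 + 7 + 7 + 4 + 2 + 6 + 4 + 3) / 16 = 70 / 16 = 4.3750
UCL = c̄ + 3√c̄ = 4.3750 + 3 × √4.3750 = 4.3750 + 3 × 2.0917 = 10.6500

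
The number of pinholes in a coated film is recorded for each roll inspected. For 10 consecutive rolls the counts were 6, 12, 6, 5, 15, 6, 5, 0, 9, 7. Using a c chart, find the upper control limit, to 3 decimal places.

c̄ = (6 + 12 + 6 + 5 + 15 + 6 + 5 + 0 + 9 + 7) / 10 = 71 / 10 = 7.1000
UCL = c̄ + 3√c̄ = 7.1000 + 3 × √7.1000 = 7.1000 + 3 × 2.6646 = 15.0937

15.094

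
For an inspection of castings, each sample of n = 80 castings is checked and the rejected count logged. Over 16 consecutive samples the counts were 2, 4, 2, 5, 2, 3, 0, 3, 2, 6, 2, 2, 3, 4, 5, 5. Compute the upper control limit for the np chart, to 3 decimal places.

p̄ = Σdᵢ / (k·n) = 50 / (16 × 80) = 0.03906
UCL = np̄ + 3·√(np̄(1−p̄)) = 3.1250 + 3 × √(3.1250×0.96094) = 3.1250 + 3 × 1.7329 = 8.3237

8.324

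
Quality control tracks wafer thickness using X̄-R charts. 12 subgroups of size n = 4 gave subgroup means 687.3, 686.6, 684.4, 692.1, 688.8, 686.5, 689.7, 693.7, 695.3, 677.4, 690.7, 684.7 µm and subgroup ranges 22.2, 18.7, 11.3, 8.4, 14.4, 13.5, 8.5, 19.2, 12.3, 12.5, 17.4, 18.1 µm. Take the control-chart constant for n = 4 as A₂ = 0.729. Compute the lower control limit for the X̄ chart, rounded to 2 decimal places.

X̄̄ = (687.3 + 686.6 + 684.4 + 692.1 + 688.8 + 686.5 + 689.7 + 693.7 + 695.3 + 677.4 + 690.7 + 684.7) / 12 = 8257.2000 / 12 = 688.1000
R̄ = (22.2 + 18.7 + 11.3 + 8.4 + 14.4 + 13.5 + 8.5 + 19.2 + 12.3 + 12.5 + 17.4 + 18.1) / 12 = 176.5000 / 12 = 14.7083
LCL = X̄̄ − A₂·R̄ = 688.1000 − 0.729 × 14.7083 = 677.3776

677.38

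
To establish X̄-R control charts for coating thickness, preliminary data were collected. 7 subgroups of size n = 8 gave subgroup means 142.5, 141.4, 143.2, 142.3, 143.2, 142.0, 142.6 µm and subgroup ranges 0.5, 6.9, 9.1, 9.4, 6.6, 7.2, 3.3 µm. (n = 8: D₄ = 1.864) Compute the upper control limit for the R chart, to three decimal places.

R̄ = (0.5 + 6.9 + 9.1 + 9.4 + 6.6 + 7.2 + 3.3) / 7 = 43.0000 / 7 = 6.1429
UCL_R = D₄·R̄ = 1.864 × 6.1429 = 11.4503

11.450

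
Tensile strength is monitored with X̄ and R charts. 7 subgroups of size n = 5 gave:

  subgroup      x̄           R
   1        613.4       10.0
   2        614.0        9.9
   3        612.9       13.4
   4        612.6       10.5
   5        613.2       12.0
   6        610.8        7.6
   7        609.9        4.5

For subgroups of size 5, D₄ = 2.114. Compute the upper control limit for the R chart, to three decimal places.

20.506

R̄ = (10.0 + 9.9 + 13.4 + 10.5 + 12.0 + 7.6 + 4.5) / 7 = 67.9000 / 7 = 9.7000
UCL_R = D₄·R̄ = 2.114 × 9.7000 = 20.5058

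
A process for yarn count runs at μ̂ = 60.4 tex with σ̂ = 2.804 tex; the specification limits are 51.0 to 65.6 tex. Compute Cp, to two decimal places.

0.87

Cp = (USL − LSL) / (6σ̂) = (65.6 − 51.0) / (6 × 2.804) = 14.6000 / 16.8240 = 0.8678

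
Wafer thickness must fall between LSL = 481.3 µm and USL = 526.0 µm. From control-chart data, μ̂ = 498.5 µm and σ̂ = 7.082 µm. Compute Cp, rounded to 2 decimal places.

1.05

Cp = (USL − LSL) / (6σ̂) = (526.0 − 481.3) / (6 × 7.082) = 44.7000 / 42.4920 = 1.0520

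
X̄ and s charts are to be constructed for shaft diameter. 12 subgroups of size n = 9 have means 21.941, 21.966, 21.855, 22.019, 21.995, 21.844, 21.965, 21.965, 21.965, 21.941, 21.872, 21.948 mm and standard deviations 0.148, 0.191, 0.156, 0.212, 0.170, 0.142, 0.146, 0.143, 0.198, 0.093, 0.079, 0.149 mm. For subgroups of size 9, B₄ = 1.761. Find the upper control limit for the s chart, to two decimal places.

s̄ = (0.148 + 0.191 + 0.156 + 0.212 + 0.170 + 0.142 + 0.146 + 0.143 + 0.198 + 0.093 + 0.079 + 0.149) / 12 = 0.1522
UCL_s = B₄·s̄ = 1.761 × 0.1522 = 0.2681

0.27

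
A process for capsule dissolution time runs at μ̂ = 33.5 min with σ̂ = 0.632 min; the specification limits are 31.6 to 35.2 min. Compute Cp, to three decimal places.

0.949

Cp = (USL − LSL) / (6σ̂) = (35.2 − 31.6) / (6 × 0.632) = 3.6000 / 3.7920 = 0.9494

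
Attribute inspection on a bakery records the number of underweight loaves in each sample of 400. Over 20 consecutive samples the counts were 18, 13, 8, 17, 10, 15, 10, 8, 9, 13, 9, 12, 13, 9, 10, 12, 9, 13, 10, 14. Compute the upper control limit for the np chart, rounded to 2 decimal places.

p̄ = Σdᵢ / (k·n) = 232 / (20 × 400) = 0.02900
UCL = np̄ + 3·√(np̄(1−p̄)) = 11.6000 + 3 × √(11.6000×0.97100) = 11.6000 + 3 × 3.3561 = 21.6684

21.67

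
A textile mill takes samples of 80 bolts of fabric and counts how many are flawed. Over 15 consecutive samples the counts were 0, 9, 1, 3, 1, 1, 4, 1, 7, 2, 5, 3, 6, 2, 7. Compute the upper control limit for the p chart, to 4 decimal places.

0.1116

p̄ = Σdᵢ / (k·n) = 52 / (15 × 80) = 0.04333
UCL = p̄ + 3·√(p̄(1−p̄)/n) = 0.04333 + 3 × √(0.04333×0.95667/80) = 0.04333 + 3 × 0.02276 = 0.11162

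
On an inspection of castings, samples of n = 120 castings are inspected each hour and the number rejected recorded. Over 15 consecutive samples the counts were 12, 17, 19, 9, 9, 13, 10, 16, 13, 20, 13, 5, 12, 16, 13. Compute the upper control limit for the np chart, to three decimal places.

23.393

p̄ = Σdᵢ / (k·n) = 197 / (15 × 120) = 0.10944
UCL = np̄ + 3·√(np̄(1−p̄)) = 13.1333 + 3 × √(13.1333×0.89056) = 13.1333 + 3 × 3.4199 = 23.3931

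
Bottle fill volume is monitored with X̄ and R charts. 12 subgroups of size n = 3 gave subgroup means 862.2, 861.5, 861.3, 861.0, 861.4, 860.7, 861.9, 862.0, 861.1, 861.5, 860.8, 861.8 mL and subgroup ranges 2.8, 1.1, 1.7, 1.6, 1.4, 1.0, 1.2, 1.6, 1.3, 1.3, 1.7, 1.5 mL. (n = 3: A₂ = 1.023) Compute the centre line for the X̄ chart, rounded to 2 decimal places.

X̄̄ = (862.2 + 861.5 + 861.3 + 861.0 + 861.4 + 860.7 + 861.9 + 862.0 + 861.1 + 861.5 + 860.8 + 861.8) / 12 = 10337.2000 / 12 = 861.4333
CL = X̄̄ = 861.4333

861.43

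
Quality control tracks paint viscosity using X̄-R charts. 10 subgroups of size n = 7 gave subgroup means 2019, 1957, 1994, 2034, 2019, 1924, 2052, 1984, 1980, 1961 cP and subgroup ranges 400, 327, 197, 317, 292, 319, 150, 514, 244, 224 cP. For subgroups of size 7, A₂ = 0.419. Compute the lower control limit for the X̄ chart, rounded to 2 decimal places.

1867.37

X̄̄ = (2019 + 1957 + 1994 + 2034 + 2019 + 1924 + 2052 + 1984 + 1980 + 1961) / 10 = 19924.0000 / 10 = 1992.4000
R̄ = (400 + 327 + 197 + 317 + 292 + 319 + 150 + 514 + 244 + 224) / 10 = 2984.0000 / 10 = 298.4000
LCL = X̄̄ − A₂·R̄ = 1992.4000 − 0.419 × 298.4000 = 1867.3704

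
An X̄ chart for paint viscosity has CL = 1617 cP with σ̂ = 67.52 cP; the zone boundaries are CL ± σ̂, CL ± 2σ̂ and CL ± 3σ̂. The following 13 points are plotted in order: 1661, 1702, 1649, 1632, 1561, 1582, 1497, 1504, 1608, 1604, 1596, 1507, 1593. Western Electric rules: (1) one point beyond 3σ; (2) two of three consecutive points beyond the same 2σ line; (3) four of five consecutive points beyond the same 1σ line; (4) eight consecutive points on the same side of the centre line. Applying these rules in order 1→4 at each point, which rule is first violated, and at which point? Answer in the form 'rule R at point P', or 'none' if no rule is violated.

Zone of each point (C = within 1σ̂, B = 1σ̂–2σ̂, A = 2σ̂–3σ̂, * = beyond 3σ̂; sign = side of CL): 1:+C, 2:+B, 3:+C, 4:+C, 5:-C, 6:-C, 7:-B, 8:-B, 9:-C, 10:-C, 11:-C, 12:-B, 13:-C
Rule 4 (eight consecutive points on the same side of the centre line) is satisfied at point 12.

rule 4 at point 12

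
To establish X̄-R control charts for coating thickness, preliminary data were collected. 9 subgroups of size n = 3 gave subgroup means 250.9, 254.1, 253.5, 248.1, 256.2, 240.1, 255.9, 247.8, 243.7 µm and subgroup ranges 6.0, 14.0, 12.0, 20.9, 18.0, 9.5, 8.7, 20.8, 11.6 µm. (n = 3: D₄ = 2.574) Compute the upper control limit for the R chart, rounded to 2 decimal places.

34.75

R̄ = (6.0 + 14.0 + 12.0 + 20.9 + 18.0 + 9.5 + 8.7 + 20.8 + 11.6) / 9 = 121.5000 / 9 = 13.5000
UCL_R = D₄·R̄ = 2.574 × 13.5000 = 34.7490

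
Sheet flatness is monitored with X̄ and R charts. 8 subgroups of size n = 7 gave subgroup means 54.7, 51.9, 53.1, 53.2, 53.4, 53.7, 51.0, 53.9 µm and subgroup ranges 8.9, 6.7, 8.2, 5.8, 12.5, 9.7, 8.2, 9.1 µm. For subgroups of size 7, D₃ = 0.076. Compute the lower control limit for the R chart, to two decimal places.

0.66

R̄ = (8.9 + 6.7 + 8.2 + 5.8 + 12.5 + 9.7 + 8.2 + 9.1) / 8 = 69.1000 / 8 = 8.6375
LCL_R = D₃·R̄ = 0.076 × 8.6375 = 0.6564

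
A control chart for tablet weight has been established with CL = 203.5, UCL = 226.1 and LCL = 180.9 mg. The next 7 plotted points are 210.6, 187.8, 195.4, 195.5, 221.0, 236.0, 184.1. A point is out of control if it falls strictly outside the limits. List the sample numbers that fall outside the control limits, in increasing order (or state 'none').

Compare each point to [180.9, 226.1]: sample 6 = 236.0 > UCL.

6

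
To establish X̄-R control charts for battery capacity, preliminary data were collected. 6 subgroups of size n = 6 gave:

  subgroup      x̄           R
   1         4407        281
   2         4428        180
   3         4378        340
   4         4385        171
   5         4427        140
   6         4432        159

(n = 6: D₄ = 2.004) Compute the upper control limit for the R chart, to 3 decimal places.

R̄ = (281 + 180 + 340 + 171 + 140 + 159) / 6 = 1271.0000 / 6 = 211.8333
UCL_R = D₄·R̄ = 2.004 × 211.8333 = 424.5140

424.514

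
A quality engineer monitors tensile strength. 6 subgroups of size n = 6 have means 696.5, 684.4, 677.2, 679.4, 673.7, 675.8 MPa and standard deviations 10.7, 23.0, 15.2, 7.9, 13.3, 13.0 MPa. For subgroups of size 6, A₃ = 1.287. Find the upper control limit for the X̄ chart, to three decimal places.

698.992

X̄̄ = (696.5 + 684.4 + 677.2 + 679.4 + 673.7 + 675.8) / 6 = 681.1667
s̄ = (10.7 + 23.0 + 15.2 + 7.9 + 13.3 + 13.0) / 6 = 13.8500
UCL = X̄̄ + A₃·s̄ = 681.1667 + 1.287 × 13.8500 = 698.9916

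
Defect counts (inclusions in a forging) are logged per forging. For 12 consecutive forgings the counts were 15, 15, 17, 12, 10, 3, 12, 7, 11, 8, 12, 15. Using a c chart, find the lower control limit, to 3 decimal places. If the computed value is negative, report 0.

c̄ = (15 + 15 + 17 + 12 + 10 + 3 + 12 + 7 + 11 + 8 + 12 + 15) / 12 = 137 / 12 = 11.4167
LCL = c̄ − 3√c̄ = 11.4167 − 3 × 3.3789 = 1.2801

1.280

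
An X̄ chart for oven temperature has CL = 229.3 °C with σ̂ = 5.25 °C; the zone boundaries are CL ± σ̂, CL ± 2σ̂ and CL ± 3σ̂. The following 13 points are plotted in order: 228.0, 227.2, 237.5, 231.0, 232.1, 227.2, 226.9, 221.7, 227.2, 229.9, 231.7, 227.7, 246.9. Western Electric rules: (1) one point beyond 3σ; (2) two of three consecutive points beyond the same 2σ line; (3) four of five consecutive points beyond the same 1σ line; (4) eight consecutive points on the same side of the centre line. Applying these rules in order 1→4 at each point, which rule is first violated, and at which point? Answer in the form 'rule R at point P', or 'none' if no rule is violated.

Zone of each point (C = within 1σ̂, B = 1σ̂–2σ̂, A = 2σ̂–3σ̂, * = beyond 3σ̂; sign = side of CL): 1:-C, 2:-C, 3:+B, 4:+C, 5:+C, 6:-C, 7:-C, 8:-B, 9:-C, 10:+C, 11:+C, 12:-C, 13:+*
Rule 1 (one point beyond the 3σ limits) is satisfied at point 13.

rule 1 at point 13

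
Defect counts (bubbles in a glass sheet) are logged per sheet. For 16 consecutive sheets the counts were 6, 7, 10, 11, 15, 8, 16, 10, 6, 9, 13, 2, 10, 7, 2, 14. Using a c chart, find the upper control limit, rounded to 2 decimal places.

18.19

c̄ = (6 + 7 + 10 + 11 + 15 + 8 + 16 + 10 + 6 + 9 + 13 + 2 + 10 + 7 + 2 + 14) / 16 = 146 / 16 = 9.1250
UCL = c̄ + 3√c̄ = 9.1250 + 3 × √9.1250 = 9.1250 + 3 × 3.0208 = 18.1873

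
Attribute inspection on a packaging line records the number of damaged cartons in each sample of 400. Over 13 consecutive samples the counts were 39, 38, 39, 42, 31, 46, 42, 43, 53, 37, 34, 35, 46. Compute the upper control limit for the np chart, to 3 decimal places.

58.461

p̄ = Σdᵢ / (k·n) = 525 / (13 × 400) = 0.10096
UCL = np̄ + 3·√(np̄(1−p̄)) = 40.3846 + 3 × √(40.3846×0.89904) = 40.3846 + 3 × 6.0256 = 58.4613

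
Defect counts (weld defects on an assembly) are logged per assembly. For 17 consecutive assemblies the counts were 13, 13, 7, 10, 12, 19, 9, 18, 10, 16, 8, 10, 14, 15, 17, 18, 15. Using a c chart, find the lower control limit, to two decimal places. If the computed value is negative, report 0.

2.29

c̄ = (13 + 13 + 7 + 10 + 12 + 19 + 9 + 18 + 10 + 16 + 8 + 10 + 14 + 15 + 17 + 18 + 15) / 17 = 224 / 17 = 13.1765
LCL = c̄ − 3√c̄ = 13.1765 − 3 × 3.6299 = 2.2866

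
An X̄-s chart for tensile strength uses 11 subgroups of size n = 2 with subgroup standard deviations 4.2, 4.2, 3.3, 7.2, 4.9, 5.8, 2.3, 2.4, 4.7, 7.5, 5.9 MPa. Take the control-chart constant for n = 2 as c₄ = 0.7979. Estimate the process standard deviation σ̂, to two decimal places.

s̄ = (4.2 + 4.2 + 3.3 + 7.2 + 4.9 + 5.8 + 2.3 + 2.4 + 4.7 + 7.5 + 5.9) / 11 = 4.7636
σ̂ = s̄ / c₄ = 4.7636 / 0.7979 = 5.9702

5.97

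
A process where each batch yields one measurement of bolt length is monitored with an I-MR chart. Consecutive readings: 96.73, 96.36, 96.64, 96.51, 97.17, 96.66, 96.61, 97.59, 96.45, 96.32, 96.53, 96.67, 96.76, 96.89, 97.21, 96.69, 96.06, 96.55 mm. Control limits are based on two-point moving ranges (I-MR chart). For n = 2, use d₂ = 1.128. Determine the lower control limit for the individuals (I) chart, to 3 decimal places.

95.628

X̄ = (96.73 + 96.36 + 96.64 + 96.51 + 97.17 + 96.66 + 96.61 + 97.59 + 96.45 + 96.32 + 96.53 + 96.67 + 96.76 + 96.89 + 97.21 + 96.69 + 96.06 + 96.55) / 18 = 96.6889
Moving ranges: 0.37, 0.28, 0.13, 0.66, 0.51, 0.05, 0.98, 1.14, 0.13, 0.21, 0.14, 0.09, 0.13, 0.32, 0.52, 0.63, 0.49; M̄R̄ = 6.7800 / 17 = 0.3988
LCL = X̄ − 3·M̄R̄/d₂ = 96.6889 − 3 × 0.3988 / 1.128 = 95.6282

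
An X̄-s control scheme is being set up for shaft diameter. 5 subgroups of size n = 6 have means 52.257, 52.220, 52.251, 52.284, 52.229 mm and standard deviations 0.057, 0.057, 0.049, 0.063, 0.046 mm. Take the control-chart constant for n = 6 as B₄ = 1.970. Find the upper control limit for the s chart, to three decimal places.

0.107

s̄ = (0.057 + 0.057 + 0.049 + 0.063 + 0.046) / 5 = 0.0544
UCL_s = B₄·s̄ = 1.970 × 0.0544 = 0.1072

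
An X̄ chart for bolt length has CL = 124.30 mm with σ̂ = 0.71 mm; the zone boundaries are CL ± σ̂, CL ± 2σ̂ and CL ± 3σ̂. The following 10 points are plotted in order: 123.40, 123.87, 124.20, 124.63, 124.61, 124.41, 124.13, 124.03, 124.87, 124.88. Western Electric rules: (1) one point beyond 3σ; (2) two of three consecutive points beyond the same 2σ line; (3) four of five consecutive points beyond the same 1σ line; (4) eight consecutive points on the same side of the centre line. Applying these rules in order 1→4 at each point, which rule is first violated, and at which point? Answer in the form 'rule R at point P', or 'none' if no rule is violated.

none

Zone of each point (C = within 1σ̂, B = 1σ̂–2σ̂, A = 2σ̂–3σ̂, * = beyond 3σ̂; sign = side of CL): 1:-B, 2:-C, 3:-C, 4:+C, 5:+C, 6:+C, 7:-C, 8:-C, 9:+C, 10:+C
No rule fires across all 10 points.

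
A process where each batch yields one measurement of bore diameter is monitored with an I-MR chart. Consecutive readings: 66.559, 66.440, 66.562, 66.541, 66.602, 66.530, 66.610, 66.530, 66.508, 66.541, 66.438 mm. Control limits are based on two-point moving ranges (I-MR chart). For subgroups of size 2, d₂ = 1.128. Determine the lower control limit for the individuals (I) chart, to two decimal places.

X̄ = (66.559 + 66.440 + 66.562 + 66.541 + 66.602 + 66.530 + 66.610 + 66.530 + 66.508 + 66.541 + 66.438) / 11 = 66.5328
Moving ranges: 0.119, 0.122, 0.021, 0.061, 0.072, 0.080, 0.080, 0.022, 0.033, 0.103; M̄R̄ = 0.7130 / 10 = 0.0713
LCL = X̄ − 3·M̄R̄/d₂ = 66.5328 − 3 × 0.0713 / 1.128 = 66.3432

66.34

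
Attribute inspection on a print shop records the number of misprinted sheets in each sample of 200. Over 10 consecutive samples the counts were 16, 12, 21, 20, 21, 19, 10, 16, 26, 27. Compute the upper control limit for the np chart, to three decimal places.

31.181

p̄ = Σdᵢ / (k·n) = 188 / (10 × 200) = 0.09400
UCL = np̄ + 3·√(np̄(1−p̄)) = 18.8000 + 3 × √(18.8000×0.90600) = 18.8000 + 3 × 4.1271 = 31.1812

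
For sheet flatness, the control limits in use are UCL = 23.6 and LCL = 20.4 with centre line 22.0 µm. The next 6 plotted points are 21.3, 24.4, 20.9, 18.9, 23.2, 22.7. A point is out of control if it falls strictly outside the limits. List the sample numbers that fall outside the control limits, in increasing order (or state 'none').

Compare each point to [20.4, 23.6]: sample 2 = 24.4 > UCL; sample 4 = 18.9 < LCL.

2, 4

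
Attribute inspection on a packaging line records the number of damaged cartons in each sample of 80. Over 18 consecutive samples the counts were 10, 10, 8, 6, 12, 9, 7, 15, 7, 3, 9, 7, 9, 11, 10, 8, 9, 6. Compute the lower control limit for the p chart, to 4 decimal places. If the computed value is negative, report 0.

p̄ = Σdᵢ / (k·n) = 156 / (18 × 80) = 0.10833
LCL = p̄ − 3·√(p̄(1−p̄)/n) = 0.10833 − 3 × 0.03475 = 0.00409

0.0041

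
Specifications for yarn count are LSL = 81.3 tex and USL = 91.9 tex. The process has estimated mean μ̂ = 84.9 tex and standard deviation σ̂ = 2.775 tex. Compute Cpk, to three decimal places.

Cpu = (USL − μ̂) / (3σ̂) = (91.9 − 84.9) / (3 × 2.775) = 0.8408; Cpl = (μ̂ − LSL) / (3σ̂) = (84.9 − 81.3) / (3 × 2.775) = 0.4324; Cpk = min(Cpu, Cpl) = 0.4324

0.432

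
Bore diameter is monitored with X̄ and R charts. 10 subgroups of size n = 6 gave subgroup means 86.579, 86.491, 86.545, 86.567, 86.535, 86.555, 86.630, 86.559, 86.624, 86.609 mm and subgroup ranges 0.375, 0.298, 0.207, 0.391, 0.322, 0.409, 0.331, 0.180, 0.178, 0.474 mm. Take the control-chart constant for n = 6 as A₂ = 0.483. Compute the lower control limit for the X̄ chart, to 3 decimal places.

X̄̄ = (86.579 + 86.491 + 86.545 + 86.567 + 86.535 + 86.555 + 86.630 + 86.559 + 86.624 + 86.609) / 10 = 865.6940 / 10 = 86.5694
R̄ = (0.375 + 0.298 + 0.207 + 0.391 + 0.322 + 0.409 + 0.331 + 0.180 + 0.178 + 0.474) / 10 = 3.1650 / 10 = 0.3165
LCL = X̄̄ − A₂·R̄ = 86.5694 − 0.483 × 0.3165 = 86.4165

86.417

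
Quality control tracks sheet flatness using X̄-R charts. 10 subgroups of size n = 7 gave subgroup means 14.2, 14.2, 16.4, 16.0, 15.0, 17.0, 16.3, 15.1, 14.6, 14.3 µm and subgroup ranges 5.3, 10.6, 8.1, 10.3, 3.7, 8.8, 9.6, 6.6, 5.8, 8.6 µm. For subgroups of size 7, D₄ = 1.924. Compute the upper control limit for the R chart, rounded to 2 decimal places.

R̄ = (5.3 + 10.6 + 8.1 + 10.3 + 3.7 + 8.8 + 9.6 + 6.6 + 5.8 + 8.6) / 10 = 77.4000 / 10 = 7.7400
UCL_R = D₄·R̄ = 1.924 × 7.7400 = 14.8918

14.89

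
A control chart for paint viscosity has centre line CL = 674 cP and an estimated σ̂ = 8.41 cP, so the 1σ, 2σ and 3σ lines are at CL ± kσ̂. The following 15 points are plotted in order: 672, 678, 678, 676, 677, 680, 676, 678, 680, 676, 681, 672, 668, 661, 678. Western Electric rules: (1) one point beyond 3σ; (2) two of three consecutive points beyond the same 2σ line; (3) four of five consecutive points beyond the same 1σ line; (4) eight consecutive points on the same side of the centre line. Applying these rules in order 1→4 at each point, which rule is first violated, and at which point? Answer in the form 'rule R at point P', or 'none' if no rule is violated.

rule 4 at point 9

Zone of each point (C = within 1σ̂, B = 1σ̂–2σ̂, A = 2σ̂–3σ̂, * = beyond 3σ̂; sign = side of CL): 1:-C, 2:+C, 3:+C, 4:+C, 5:+C, 6:+C, 7:+C, 8:+C, 9:+C, 10:+C, 11:+C, 12:-C, 13:-C, 14:-B, 15:+C
Rule 4 (eight consecutive points on the same side of the centre line) is satisfied at point 9.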